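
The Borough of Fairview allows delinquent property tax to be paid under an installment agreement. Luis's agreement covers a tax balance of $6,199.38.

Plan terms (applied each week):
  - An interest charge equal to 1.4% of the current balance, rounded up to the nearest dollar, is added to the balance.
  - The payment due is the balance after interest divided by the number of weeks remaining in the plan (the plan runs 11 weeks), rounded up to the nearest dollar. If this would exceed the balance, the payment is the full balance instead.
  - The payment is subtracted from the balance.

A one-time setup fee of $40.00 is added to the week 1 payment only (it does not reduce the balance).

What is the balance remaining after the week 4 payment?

$4,171.38

# | Opening | Interest | Payment | Fee | End bal
1 | $6,199.38 | $87.00 | $572.00 | $40.00 | $5,714.38
2 | $5,714.38 | $81.00 | $580.00 | — | $5,215.38
3 | $5,215.38 | $74.00 | $588.00 | — | $4,701.38
4 | $4,701.38 | $66.00 | $596.00 | — | $4,171.38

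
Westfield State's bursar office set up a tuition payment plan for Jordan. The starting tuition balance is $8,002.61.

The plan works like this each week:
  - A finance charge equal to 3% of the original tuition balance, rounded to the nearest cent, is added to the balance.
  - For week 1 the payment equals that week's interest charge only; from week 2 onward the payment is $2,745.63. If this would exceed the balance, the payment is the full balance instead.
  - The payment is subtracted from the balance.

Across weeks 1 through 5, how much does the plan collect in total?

$9,203.01

# | Opening | Interest | Payment | End bal
1 | $8,002.61 | $240.08 | $240.08 | $8,002.61
2 | $8,002.61 | $240.08 | $2,745.63 | $5,497.06
3 | $5,497.06 | $240.08 | $2,745.63 | $2,991.51
4 | $2,991.51 | $240.08 | $2,745.63 | $485.96
5 | $485.96 | $240.08 | $726.04 | $0.00
Total paid: $9,203.01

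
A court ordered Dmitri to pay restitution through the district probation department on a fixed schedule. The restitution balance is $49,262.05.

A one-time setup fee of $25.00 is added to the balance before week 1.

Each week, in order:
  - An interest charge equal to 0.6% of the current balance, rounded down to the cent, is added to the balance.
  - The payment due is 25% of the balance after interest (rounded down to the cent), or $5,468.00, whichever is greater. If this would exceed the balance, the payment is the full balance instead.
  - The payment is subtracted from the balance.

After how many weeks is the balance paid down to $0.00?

7

Week 1: opening $49,287.05; interest $295.72 → $49,582.77; payment $12,395.69; balance $37,187.08
Week 2: opening $37,187.08; interest $223.12 → $37,410.20; payment $9,352.55; balance $28,057.65
Week 3: opening $28,057.65; interest $168.34 → $28,225.99; payment $7,056.49; balance $21,169.50
Week 4: opening $21,169.50; interest $127.01 → $21,296.51; payment $5,468.00; balance $15,828.51
Week 5: opening $15,828.51; interest $94.97 → $15,923.48; payment $5,468.00; balance $10,455.48
Week 6: opening $10,455.48; interest $62.73 → $10,518.21; payment $5,468.00; balance $5,050.21
Week 7: opening $5,050.21; interest $30.30 → $5,080.51; payment $5,080.51; balance $0.00
Balance reaches $0.00 in week 7.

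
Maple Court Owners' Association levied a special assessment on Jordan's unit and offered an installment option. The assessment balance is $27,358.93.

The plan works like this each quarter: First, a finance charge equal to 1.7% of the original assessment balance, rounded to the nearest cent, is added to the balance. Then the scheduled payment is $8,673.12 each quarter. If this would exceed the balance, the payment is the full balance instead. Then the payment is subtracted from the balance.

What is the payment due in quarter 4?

$3,199.97

Quarter 1: opening $27,358.93; interest $465.10 → $27,824.03; payment $8,673.12; balance $19,150.91
Quarter 2: opening $19,150.91; interest $465.10 → $19,616.01; payment $8,673.12; balance $10,942.89
Quarter 3: opening $10,942.89; interest $465.10 → $11,407.99; payment $8,673.12; balance $2,734.87
Quarter 4: opening $2,734.87; interest $465.10 → $3,199.97; payment $3,199.97; balance $0.00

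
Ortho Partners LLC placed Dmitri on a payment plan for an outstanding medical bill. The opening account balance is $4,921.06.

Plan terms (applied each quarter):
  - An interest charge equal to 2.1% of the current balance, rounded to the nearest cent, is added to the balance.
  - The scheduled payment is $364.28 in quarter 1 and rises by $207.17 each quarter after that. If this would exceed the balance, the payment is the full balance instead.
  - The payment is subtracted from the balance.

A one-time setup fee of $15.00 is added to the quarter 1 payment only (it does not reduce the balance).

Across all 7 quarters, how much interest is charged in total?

$448.69

Quarter 1: opening $4,921.06; interest $103.34 → $5,024.40; payment $364.28 (+ $15.00 fee); balance $4,660.12
Quarter 2: opening $4,660.12; interest $97.86 → $4,757.98; payment $571.45; balance $4,186.53
Quarter 3: opening $4,186.53; interest $87.92 → $4,274.45; payment $778.62; balance $3,495.83
Quarter 4: opening $3,495.83; interest $73.41 → $3,569.24; payment $985.79; balance $2,583.45
Quarter 5: opening $2,583.45; interest $54.25 → $2,637.70; payment $1,192.96; balance $1,444.74
Quarter 6: opening $1,444.74; interest $30.34 → $1,475.08; payment $1,400.13; balance $74.95
Quarter 7: opening $74.95; interest $1.57 → $76.52; payment $76.52; balance $0.00
Total interest: $103.34 + $97.86 + $87.92 + $73.41 + $54.25 + $30.34 + $1.57 = $448.69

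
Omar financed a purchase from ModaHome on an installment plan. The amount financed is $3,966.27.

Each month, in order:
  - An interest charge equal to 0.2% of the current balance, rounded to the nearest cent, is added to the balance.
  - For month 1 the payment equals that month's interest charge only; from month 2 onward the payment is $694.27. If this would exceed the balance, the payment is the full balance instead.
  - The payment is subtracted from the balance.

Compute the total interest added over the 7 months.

Month 1: opening $3,966.27; interest $7.93 → $3,974.20; payment $7.93; balance $3,966.27
Month 2: opening $3,966.27; interest $7.93 → $3,974.20; payment $694.27; balance $3,279.93
Month 3: opening $3,279.93; interest $6.56 → $3,286.49; payment $694.27; balance $2,592.22
Month 4: opening $2,592.22; interest $5.18 → $2,597.40; payment $694.27; balance $1,903.13
Month 5: opening $1,903.13; interest $3.81 → $1,906.94; payment $694.27; balance $1,212.67
Month 6: opening $1,212.67; interest $2.43 → $1,215.10; payment $694.27; balance $520.83
Month 7: opening $520.83; interest $1.04 → $521.87; payment $521.87; balance $0.00
Total interest: $7.93 + $7.93 + $6.56 + $5.18 + $3.81 + $2.43 + $1.04 = $34.88

$34.88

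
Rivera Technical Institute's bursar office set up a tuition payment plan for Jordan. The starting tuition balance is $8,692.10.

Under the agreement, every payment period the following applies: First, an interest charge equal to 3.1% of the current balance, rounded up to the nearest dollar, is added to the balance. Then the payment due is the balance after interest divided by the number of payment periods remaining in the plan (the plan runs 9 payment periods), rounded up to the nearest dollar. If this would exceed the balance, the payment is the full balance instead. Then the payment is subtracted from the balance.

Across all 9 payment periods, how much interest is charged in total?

$1,469.00

Payment period 1: $8,692.10 +$270.00 interest = $8,962.10; pay $996.00 → $7,966.10
Payment period 2: $7,966.10 +$247.00 interest = $8,213.10; pay $1,027.00 → $7,186.10
Payment period 3: $7,186.10 +$223.00 interest = $7,409.10; pay $1,059.00 → $6,350.10
Payment period 4: $6,350.10 +$197.00 interest = $6,547.10; pay $1,092.00 → $5,455.10
Payment period 5: $5,455.10 +$170.00 interest = $5,625.10; pay $1,126.00 → $4,499.10
Payment period 6: $4,499.10 +$140.00 interest = $4,639.10; pay $1,160.00 → $3,479.10
Payment period 7: $3,479.10 +$108.00 interest = $3,587.10; pay $1,196.00 → $2,391.10
Payment period 8: $2,391.10 +$75.00 interest = $2,466.10; pay $1,234.00 → $1,232.10
Payment period 9: $1,232.10 +$39.00 interest = $1,271.10; pay $1,271.10 → $0.00
Total interest: $270.00 + $247.00 + $223.00 + $197.00 + $170.00 + $140.00 + $108.00 + $75.00 + $39.00 = $1,469.00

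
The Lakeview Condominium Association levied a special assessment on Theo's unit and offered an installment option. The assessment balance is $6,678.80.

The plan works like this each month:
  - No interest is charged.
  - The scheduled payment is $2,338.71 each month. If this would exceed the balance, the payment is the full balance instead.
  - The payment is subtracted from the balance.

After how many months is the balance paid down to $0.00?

# | Opening | Payment | End bal
1 | $6,678.80 | $2,338.71 | $4,340.09
2 | $4,340.09 | $2,338.71 | $2,001.38
3 | $2,001.38 | $2,001.38 | $0.00
Balance reaches $0.00 in month 3.

3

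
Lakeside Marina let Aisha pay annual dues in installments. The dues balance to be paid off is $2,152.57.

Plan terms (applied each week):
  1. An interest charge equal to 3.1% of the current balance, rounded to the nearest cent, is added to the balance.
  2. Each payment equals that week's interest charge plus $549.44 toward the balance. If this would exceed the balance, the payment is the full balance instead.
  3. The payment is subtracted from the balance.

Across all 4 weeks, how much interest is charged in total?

Week 1: opening $2,152.57; interest $66.73 → $2,219.30; payment $616.17; balance $1,603.13
Week 2: opening $1,603.13; interest $49.70 → $1,652.83; payment $599.14; balance $1,053.69
Week 3: opening $1,053.69; interest $32.66 → $1,086.35; payment $582.10; balance $504.25
Week 4: opening $504.25; interest $15.63 → $519.88; payment $519.88; balance $0.00
Total interest: $66.73 + $49.70 + $32.66 + $15.63 = $164.72

$164.72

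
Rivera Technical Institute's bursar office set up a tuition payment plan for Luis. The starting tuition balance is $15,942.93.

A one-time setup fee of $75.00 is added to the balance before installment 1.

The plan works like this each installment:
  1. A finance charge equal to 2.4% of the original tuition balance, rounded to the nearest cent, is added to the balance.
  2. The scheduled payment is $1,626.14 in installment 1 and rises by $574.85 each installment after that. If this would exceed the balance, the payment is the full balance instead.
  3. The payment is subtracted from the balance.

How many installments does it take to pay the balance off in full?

6

# | Opening | Interest | Payment | End bal
1 | $16,017.93 | $382.63 | $1,626.14 | $14,774.42
2 | $14,774.42 | $382.63 | $2,200.99 | $12,956.06
3 | $12,956.06 | $382.63 | $2,775.84 | $10,562.85
4 | $10,562.85 | $382.63 | $3,350.69 | $7,594.79
5 | $7,594.79 | $382.63 | $3,925.54 | $4,051.88
6 | $4,051.88 | $382.63 | $4,434.51 | $0.00
Balance reaches $0.00 in installment 6.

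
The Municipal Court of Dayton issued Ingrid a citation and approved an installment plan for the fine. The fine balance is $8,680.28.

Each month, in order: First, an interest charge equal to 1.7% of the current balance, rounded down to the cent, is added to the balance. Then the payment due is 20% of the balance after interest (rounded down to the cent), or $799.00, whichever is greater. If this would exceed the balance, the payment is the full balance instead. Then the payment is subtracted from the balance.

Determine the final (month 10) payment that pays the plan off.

$4.81

Month 1: $8,680.28 +$147.56 interest = $8,827.84; pay $1,765.56 → $7,062.28
Month 2: $7,062.28 +$120.05 interest = $7,182.33; pay $1,436.46 → $5,745.87
Month 3: $5,745.87 +$97.67 interest = $5,843.54; pay $1,168.70 → $4,674.84
Month 4: $4,674.84 +$79.47 interest = $4,754.31; pay $950.86 → $3,803.45
Month 5: $3,803.45 +$64.65 interest = $3,868.10; pay $799.00 → $3,069.10
Month 6: $3,069.10 +$52.17 interest = $3,121.27; pay $799.00 → $2,322.27
Month 7: $2,322.27 +$39.47 interest = $2,361.74; pay $799.00 → $1,562.74
Month 8: $1,562.74 +$26.56 interest = $1,589.30; pay $799.00 → $790.30
Month 9: $790.30 +$13.43 interest = $803.73; pay $799.00 → $4.73
Month 10: $4.73 +$0.08 interest = $4.81; pay $4.81 → $0.00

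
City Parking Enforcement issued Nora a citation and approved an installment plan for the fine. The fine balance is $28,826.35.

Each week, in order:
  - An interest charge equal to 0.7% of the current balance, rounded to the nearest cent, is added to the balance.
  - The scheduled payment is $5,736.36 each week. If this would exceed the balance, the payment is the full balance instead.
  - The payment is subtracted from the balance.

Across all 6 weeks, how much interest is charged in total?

$624.11

# | Opening | Interest | Payment | End bal
1 | $28,826.35 | $201.78 | $5,736.36 | $23,291.77
2 | $23,291.77 | $163.04 | $5,736.36 | $17,718.45
3 | $17,718.45 | $124.03 | $5,736.36 | $12,106.12
4 | $12,106.12 | $84.74 | $5,736.36 | $6,454.50
5 | $6,454.50 | $45.18 | $5,736.36 | $763.32
6 | $763.32 | $5.34 | $768.66 | $0.00
Total interest: $201.78 + $163.04 + $124.03 + $84.74 + $45.18 + $5.34 = $624.11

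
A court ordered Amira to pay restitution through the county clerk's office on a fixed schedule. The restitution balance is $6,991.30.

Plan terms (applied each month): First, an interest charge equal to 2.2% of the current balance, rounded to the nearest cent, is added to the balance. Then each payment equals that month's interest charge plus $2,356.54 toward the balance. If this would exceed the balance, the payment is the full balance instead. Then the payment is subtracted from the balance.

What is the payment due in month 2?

Month 1: opening $6,991.30; interest $153.81 → $7,145.11; payment $2,510.35; balance $4,634.76
Month 2: opening $4,634.76; interest $101.96 → $4,736.72; payment $2,458.50; balance $2,278.22

$2,458.50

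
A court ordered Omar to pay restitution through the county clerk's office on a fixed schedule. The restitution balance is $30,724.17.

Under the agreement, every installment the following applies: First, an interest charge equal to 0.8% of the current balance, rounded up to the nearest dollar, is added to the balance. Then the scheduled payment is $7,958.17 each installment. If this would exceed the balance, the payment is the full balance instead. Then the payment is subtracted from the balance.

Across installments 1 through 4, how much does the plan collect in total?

Installment 1: opening $30,724.17; interest $246.00 → $30,970.17; payment $7,958.17; balance $23,012.00
Installment 2: opening $23,012.00; interest $185.00 → $23,197.00; payment $7,958.17; balance $15,238.83
Installment 3: opening $15,238.83; interest $122.00 → $15,360.83; payment $7,958.17; balance $7,402.66
Installment 4: opening $7,402.66; interest $60.00 → $7,462.66; payment $7,462.66; balance $0.00
Total paid: $31,337.17

$31,337.17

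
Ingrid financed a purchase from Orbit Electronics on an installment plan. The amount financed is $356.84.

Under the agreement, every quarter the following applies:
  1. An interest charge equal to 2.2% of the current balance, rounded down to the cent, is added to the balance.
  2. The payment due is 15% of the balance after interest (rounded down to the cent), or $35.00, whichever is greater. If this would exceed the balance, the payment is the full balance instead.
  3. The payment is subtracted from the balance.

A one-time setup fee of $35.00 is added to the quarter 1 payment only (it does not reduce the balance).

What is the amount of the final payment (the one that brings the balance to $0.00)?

$9.85

# | Opening | Interest | Payment | Fee | End bal
1 | $356.84 | $7.85 | $54.70 | $35.00 | $309.99
2 | $309.99 | $6.81 | $47.52 | — | $269.28
3 | $269.28 | $5.92 | $41.28 | — | $233.92
4 | $233.92 | $5.14 | $35.85 | — | $203.21
5 | $203.21 | $4.47 | $35.00 | — | $172.68
6 | $172.68 | $3.79 | $35.00 | — | $141.47
7 | $141.47 | $3.11 | $35.00 | — | $109.58
8 | $109.58 | $2.41 | $35.00 | — | $76.99
9 | $76.99 | $1.69 | $35.00 | — | $43.68
10 | $43.68 | $0.96 | $35.00 | — | $9.64
11 | $9.64 | $0.21 | $9.85 | — | $0.00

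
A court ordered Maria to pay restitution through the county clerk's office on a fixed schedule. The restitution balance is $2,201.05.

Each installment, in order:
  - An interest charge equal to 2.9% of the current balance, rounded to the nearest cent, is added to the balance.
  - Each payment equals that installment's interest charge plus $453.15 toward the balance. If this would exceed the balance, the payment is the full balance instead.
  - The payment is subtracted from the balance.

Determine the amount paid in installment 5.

Installment 1: $2,201.05 +$63.83 interest = $2,264.88; pay $516.98 → $1,747.90
Installment 2: $1,747.90 +$50.69 interest = $1,798.59; pay $503.84 → $1,294.75
Installment 3: $1,294.75 +$37.55 interest = $1,332.30; pay $490.70 → $841.60
Installment 4: $841.60 +$24.41 interest = $866.01; pay $477.56 → $388.45
Installment 5: $388.45 +$11.27 interest = $399.72; pay $399.72 → $0.00

$399.72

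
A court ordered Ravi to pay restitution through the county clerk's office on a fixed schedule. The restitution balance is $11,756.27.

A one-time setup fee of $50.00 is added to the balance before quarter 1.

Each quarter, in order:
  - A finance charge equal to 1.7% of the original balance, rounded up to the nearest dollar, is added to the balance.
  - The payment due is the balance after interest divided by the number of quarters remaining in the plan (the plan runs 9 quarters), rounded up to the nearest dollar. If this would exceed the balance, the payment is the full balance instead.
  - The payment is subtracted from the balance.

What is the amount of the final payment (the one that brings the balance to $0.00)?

$1,876.27

Quarter 1: opening $11,806.27; interest $200.00 → $12,006.27; payment $1,335.00; balance $10,671.27
Quarter 2: opening $10,671.27; interest $200.00 → $10,871.27; payment $1,359.00; balance $9,512.27
Quarter 3: opening $9,512.27; interest $200.00 → $9,712.27; payment $1,388.00; balance $8,324.27
Quarter 4: opening $8,324.27; interest $200.00 → $8,524.27; payment $1,421.00; balance $7,103.27
Quarter 5: opening $7,103.27; interest $200.00 → $7,303.27; payment $1,461.00; balance $5,842.27
Quarter 6: opening $5,842.27; interest $200.00 → $6,042.27; payment $1,511.00; balance $4,531.27
Quarter 7: opening $4,531.27; interest $200.00 → $4,731.27; payment $1,578.00; balance $3,153.27
Quarter 8: opening $3,153.27; interest $200.00 → $3,353.27; payment $1,677.00; balance $1,676.27
Quarter 9: opening $1,676.27; interest $200.00 → $1,876.27; payment $1,876.27; balance $0.00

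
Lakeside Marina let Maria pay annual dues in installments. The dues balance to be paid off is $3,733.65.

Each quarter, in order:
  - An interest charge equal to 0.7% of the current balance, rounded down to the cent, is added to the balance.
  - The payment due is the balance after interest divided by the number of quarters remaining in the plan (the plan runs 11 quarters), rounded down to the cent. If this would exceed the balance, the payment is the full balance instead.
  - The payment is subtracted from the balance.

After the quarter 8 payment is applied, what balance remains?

Quarter 1: $3,733.65 +$26.13 interest = $3,759.78; pay $341.79 → $3,417.99
Quarter 2: $3,417.99 +$23.92 interest = $3,441.91; pay $344.19 → $3,097.72
Quarter 3: $3,097.72 +$21.68 interest = $3,119.40; pay $346.60 → $2,772.80
Quarter 4: $2,772.80 +$19.40 interest = $2,792.20; pay $349.02 → $2,443.18
Quarter 5: $2,443.18 +$17.10 interest = $2,460.28; pay $351.46 → $2,108.82
Quarter 6: $2,108.82 +$14.76 interest = $2,123.58; pay $353.93 → $1,769.65
Quarter 7: $1,769.65 +$12.38 interest = $1,782.03; pay $356.40 → $1,425.63
Quarter 8: $1,425.63 +$9.97 interest = $1,435.60; pay $358.90 → $1,076.70

$1,076.70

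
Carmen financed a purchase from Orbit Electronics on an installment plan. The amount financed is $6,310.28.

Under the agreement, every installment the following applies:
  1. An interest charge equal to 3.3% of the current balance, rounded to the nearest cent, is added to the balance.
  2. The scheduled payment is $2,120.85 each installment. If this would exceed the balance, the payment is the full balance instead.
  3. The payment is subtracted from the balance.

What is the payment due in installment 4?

# | Opening | Interest | Payment | End bal
1 | $6,310.28 | $208.24 | $2,120.85 | $4,397.67
2 | $4,397.67 | $145.12 | $2,120.85 | $2,421.94
3 | $2,421.94 | $79.92 | $2,120.85 | $381.01
4 | $381.01 | $12.57 | $393.58 | $0.00

$393.58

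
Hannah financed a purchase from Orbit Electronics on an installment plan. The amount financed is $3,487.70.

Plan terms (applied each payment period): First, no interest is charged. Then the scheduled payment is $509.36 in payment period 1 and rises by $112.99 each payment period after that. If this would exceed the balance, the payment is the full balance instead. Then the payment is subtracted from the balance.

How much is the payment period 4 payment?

# | Opening | Payment | End bal
1 | $3,487.70 | $509.36 | $2,978.34
2 | $2,978.34 | $622.35 | $2,355.99
3 | $2,355.99 | $735.34 | $1,620.65
4 | $1,620.65 | $848.33 | $772.32

$848.33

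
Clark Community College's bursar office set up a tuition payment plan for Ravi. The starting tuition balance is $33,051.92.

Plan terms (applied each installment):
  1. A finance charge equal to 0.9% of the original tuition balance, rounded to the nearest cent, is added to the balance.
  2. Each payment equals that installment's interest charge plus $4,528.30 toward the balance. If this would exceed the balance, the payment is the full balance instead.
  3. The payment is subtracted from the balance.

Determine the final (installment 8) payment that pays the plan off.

$1,651.29

Installment 1: $33,051.92 +$297.47 interest = $33,349.39; pay $4,825.77 → $28,523.62
Installment 2: $28,523.62 +$297.47 interest = $28,821.09; pay $4,825.77 → $23,995.32
Installment 3: $23,995.32 +$297.47 interest = $24,292.79; pay $4,825.77 → $19,467.02
Installment 4: $19,467.02 +$297.47 interest = $19,764.49; pay $4,825.77 → $14,938.72
Installment 5: $14,938.72 +$297.47 interest = $15,236.19; pay $4,825.77 → $10,410.42
Installment 6: $10,410.42 +$297.47 interest = $10,707.89; pay $4,825.77 → $5,882.12
Installment 7: $5,882.12 +$297.47 interest = $6,179.59; pay $4,825.77 → $1,353.82
Installment 8: $1,353.82 +$297.47 interest = $1,651.29; pay $1,651.29 → $0.00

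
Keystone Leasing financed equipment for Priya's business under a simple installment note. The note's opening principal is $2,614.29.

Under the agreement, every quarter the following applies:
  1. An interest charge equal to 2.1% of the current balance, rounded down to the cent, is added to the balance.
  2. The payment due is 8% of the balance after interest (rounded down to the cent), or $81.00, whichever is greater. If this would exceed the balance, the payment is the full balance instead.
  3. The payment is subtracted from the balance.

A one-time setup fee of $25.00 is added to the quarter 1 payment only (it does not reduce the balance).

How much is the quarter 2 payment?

Quarter 1: $2,614.29 +$54.90 interest = $2,669.19; pay $213.53 (+ $25.00 fee) → $2,455.66
Quarter 2: $2,455.66 +$51.56 interest = $2,507.22; pay $200.57 → $2,306.65

$200.57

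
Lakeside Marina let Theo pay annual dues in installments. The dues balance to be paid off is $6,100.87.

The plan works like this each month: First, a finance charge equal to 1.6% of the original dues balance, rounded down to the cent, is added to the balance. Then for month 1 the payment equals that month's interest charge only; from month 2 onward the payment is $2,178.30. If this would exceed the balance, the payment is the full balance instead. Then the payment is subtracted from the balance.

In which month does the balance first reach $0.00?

4

Month 1: opening $6,100.87; interest $97.61 → $6,198.48; payment $97.61; balance $6,100.87
Month 2: opening $6,100.87; interest $97.61 → $6,198.48; payment $2,178.30; balance $4,020.18
Month 3: opening $4,020.18; interest $97.61 → $4,117.79; payment $2,178.30; balance $1,939.49
Month 4: opening $1,939.49; interest $97.61 → $2,037.10; payment $2,037.10; balance $0.00
Balance reaches $0.00 in month 4.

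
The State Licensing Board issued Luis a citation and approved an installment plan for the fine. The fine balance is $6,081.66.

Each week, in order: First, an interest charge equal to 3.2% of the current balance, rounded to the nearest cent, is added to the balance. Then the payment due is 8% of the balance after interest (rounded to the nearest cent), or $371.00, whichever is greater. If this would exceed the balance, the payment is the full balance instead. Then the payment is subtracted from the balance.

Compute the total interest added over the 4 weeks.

$721.37

Week 1: opening $6,081.66; interest $194.61 → $6,276.27; payment $502.10; balance $5,774.17
Week 2: opening $5,774.17; interest $184.77 → $5,958.94; payment $476.72; balance $5,482.22
Week 3: opening $5,482.22; interest $175.43 → $5,657.65; payment $452.61; balance $5,205.04
Week 4: opening $5,205.04; interest $166.56 → $5,371.60; payment $429.73; balance $4,941.87
Total interest: $194.61 + $184.77 + $175.43 + $166.56 = $721.37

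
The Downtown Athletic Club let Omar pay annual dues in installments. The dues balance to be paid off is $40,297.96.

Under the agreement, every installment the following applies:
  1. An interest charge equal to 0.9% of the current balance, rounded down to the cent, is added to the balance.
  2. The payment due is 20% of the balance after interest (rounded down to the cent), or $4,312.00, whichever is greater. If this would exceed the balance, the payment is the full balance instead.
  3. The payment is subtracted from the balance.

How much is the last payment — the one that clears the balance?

$216.07

# | Opening | Interest | Payment | End bal
1 | $40,297.96 | $362.68 | $8,132.12 | $32,528.52
2 | $32,528.52 | $292.75 | $6,564.25 | $26,257.02
3 | $26,257.02 | $236.31 | $5,298.66 | $21,194.67
4 | $21,194.67 | $190.75 | $4,312.00 | $17,073.42
5 | $17,073.42 | $153.66 | $4,312.00 | $12,915.08
6 | $12,915.08 | $116.23 | $4,312.00 | $8,719.31
7 | $8,719.31 | $78.47 | $4,312.00 | $4,485.78
8 | $4,485.78 | $40.37 | $4,312.00 | $214.15
9 | $214.15 | $1.92 | $216.07 | $0.00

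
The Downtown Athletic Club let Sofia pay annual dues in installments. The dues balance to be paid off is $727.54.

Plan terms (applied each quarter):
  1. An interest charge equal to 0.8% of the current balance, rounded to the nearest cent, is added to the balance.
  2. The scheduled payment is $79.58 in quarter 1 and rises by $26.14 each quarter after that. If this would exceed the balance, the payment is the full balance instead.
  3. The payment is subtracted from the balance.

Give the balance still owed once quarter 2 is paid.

Quarter 1: opening $727.54; interest $5.82 → $733.36; payment $79.58; balance $653.78
Quarter 2: opening $653.78; interest $5.23 → $659.01; payment $105.72; balance $553.29

$553.29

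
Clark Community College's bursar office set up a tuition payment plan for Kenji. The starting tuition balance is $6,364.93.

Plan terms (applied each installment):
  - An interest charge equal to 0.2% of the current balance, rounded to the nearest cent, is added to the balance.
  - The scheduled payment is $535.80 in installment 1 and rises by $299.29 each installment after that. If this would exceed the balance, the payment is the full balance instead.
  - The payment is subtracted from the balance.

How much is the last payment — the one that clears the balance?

$741.69

Installment 1: $6,364.93 +$12.73 interest = $6,377.66; pay $535.80 → $5,841.86
Installment 2: $5,841.86 +$11.68 interest = $5,853.54; pay $835.09 → $5,018.45
Installment 3: $5,018.45 +$10.04 interest = $5,028.49; pay $1,134.38 → $3,894.11
Installment 4: $3,894.11 +$7.79 interest = $3,901.90; pay $1,433.67 → $2,468.23
Installment 5: $2,468.23 +$4.94 interest = $2,473.17; pay $1,732.96 → $740.21
Installment 6: $740.21 +$1.48 interest = $741.69; pay $741.69 → $0.00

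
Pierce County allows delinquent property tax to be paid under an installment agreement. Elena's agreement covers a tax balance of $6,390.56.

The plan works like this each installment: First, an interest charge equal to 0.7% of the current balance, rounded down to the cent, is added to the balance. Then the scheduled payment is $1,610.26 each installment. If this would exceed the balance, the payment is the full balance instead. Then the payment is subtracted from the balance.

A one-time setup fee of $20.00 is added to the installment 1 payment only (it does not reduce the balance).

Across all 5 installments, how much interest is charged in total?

# | Opening | Interest | Payment | Fee | End bal
1 | $6,390.56 | $44.73 | $1,610.26 | $20.00 | $4,825.03
2 | $4,825.03 | $33.77 | $1,610.26 | — | $3,248.54
3 | $3,248.54 | $22.73 | $1,610.26 | — | $1,661.01
4 | $1,661.01 | $11.62 | $1,610.26 | — | $62.37
5 | $62.37 | $0.43 | $62.80 | — | $0.00
Total interest: $44.73 + $33.77 + $22.73 + $11.62 + $0.43 = $113.28

$113.28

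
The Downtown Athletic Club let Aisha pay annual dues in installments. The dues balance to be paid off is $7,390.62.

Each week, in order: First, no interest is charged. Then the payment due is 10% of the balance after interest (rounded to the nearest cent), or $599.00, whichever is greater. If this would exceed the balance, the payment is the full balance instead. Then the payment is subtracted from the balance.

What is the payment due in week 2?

Week 1: opening $7,390.62; payment $739.06; balance $6,651.56
Week 2: opening $6,651.56; payment $665.16; balance $5,986.40

$665.16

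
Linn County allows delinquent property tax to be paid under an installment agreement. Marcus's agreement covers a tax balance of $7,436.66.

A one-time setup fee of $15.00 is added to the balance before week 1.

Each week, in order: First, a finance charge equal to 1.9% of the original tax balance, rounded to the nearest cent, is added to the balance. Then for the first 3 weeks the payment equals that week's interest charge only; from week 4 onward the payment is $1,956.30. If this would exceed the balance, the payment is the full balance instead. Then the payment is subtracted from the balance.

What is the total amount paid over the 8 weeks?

$8,582.06

# | Opening | Interest | Payment | End bal
1 | $7,451.66 | $141.30 | $141.30 | $7,451.66
2 | $7,451.66 | $141.30 | $141.30 | $7,451.66
3 | $7,451.66 | $141.30 | $141.30 | $7,451.66
4 | $7,451.66 | $141.30 | $1,956.30 | $5,636.66
5 | $5,636.66 | $141.30 | $1,956.30 | $3,821.66
6 | $3,821.66 | $141.30 | $1,956.30 | $2,006.66
7 | $2,006.66 | $141.30 | $1,956.30 | $191.66
8 | $191.66 | $141.30 | $332.96 | $0.00
Total paid: $8,582.06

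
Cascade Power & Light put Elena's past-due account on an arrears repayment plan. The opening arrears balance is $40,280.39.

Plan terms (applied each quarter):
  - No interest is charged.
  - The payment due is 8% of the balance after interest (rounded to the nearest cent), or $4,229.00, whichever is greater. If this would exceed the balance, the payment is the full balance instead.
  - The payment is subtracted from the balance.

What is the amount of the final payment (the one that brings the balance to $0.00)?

Quarter 1: opening $40,280.39; payment $4,229.00; balance $36,051.39
Quarter 2: opening $36,051.39; payment $4,229.00; balance $31,822.39
Quarter 3: opening $31,822.39; payment $4,229.00; balance $27,593.39
Quarter 4: opening $27,593.39; payment $4,229.00; balance $23,364.39
Quarter 5: opening $23,364.39; payment $4,229.00; balance $19,135.39
Quarter 6: opening $19,135.39; payment $4,229.00; balance $14,906.39
Quarter 7: opening $14,906.39; payment $4,229.00; balance $10,677.39
Quarter 8: opening $10,677.39; payment $4,229.00; balance $6,448.39
Quarter 9: opening $6,448.39; payment $4,229.00; balance $2,219.39
Quarter 10: opening $2,219.39; payment $2,219.39; balance $0.00

$2,219.39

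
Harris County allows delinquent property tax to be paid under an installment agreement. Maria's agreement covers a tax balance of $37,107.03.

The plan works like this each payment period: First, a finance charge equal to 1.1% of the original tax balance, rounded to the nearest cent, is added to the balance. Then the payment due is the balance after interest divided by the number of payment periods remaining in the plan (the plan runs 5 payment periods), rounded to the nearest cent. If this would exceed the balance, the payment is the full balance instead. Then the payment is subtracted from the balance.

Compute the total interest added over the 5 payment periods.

$2,040.90

Payment period 1: $37,107.03 +$408.18 interest = $37,515.21; pay $7,503.04 → $30,012.17
Payment period 2: $30,012.17 +$408.18 interest = $30,420.35; pay $7,605.09 → $22,815.26
Payment period 3: $22,815.26 +$408.18 interest = $23,223.44; pay $7,741.15 → $15,482.29
Payment period 4: $15,482.29 +$408.18 interest = $15,890.47; pay $7,945.24 → $7,945.23
Payment period 5: $7,945.23 +$408.18 interest = $8,353.41; pay $8,353.41 → $0.00
Total interest: $408.18 + $408.18 + $408.18 + $408.18 + $408.18 = $2,040.90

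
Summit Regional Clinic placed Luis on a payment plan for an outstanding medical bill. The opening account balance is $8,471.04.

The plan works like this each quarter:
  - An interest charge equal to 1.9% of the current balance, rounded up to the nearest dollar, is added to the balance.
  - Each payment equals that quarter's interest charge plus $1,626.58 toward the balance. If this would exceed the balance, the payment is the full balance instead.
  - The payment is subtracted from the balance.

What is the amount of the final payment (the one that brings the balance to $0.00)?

$345.14

Quarter 1: opening $8,471.04; interest $161.00 → $8,632.04; payment $1,787.58; balance $6,844.46
Quarter 2: opening $6,844.46; interest $131.00 → $6,975.46; payment $1,757.58; balance $5,217.88
Quarter 3: opening $5,217.88; interest $100.00 → $5,317.88; payment $1,726.58; balance $3,591.30
Quarter 4: opening $3,591.30; interest $69.00 → $3,660.30; payment $1,695.58; balance $1,964.72
Quarter 5: opening $1,964.72; interest $38.00 → $2,002.72; payment $1,664.58; balance $338.14
Quarter 6: opening $338.14; interest $7.00 → $345.14; payment $345.14; balance $0.00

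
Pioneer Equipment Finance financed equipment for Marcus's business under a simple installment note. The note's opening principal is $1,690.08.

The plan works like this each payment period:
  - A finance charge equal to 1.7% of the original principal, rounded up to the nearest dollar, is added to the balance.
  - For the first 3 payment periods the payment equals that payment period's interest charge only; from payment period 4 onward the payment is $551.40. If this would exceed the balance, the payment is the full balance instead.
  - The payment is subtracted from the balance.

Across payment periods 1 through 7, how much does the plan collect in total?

Payment period 1: $1,690.08 +$29.00 interest = $1,719.08; pay $29.00 → $1,690.08
Payment period 2: $1,690.08 +$29.00 interest = $1,719.08; pay $29.00 → $1,690.08
Payment period 3: $1,690.08 +$29.00 interest = $1,719.08; pay $29.00 → $1,690.08
Payment period 4: $1,690.08 +$29.00 interest = $1,719.08; pay $551.40 → $1,167.68
Payment period 5: $1,167.68 +$29.00 interest = $1,196.68; pay $551.40 → $645.28
Payment period 6: $645.28 +$29.00 interest = $674.28; pay $551.40 → $122.88
Payment period 7: $122.88 +$29.00 interest = $151.88; pay $151.88 → $0.00
Total paid: $1,893.08

$1,893.08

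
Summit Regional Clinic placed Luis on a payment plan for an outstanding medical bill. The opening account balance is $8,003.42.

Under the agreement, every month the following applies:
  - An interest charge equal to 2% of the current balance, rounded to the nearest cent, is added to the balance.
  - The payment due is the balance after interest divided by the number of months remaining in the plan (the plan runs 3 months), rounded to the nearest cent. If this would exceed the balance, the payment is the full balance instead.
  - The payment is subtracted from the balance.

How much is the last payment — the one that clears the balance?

$2,831.10

Month 1: opening $8,003.42; interest $160.07 → $8,163.49; payment $2,721.16; balance $5,442.33
Month 2: opening $5,442.33; interest $108.85 → $5,551.18; payment $2,775.59; balance $2,775.59
Month 3: opening $2,775.59; interest $55.51 → $2,831.10; payment $2,831.10; balance $0.00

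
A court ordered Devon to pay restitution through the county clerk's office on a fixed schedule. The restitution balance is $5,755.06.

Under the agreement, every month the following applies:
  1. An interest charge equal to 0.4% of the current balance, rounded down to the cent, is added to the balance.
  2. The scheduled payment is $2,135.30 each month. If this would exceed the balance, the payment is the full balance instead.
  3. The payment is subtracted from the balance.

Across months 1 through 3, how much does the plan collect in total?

$5,798.73

Month 1: $5,755.06 +$23.02 interest = $5,778.08; pay $2,135.30 → $3,642.78
Month 2: $3,642.78 +$14.57 interest = $3,657.35; pay $2,135.30 → $1,522.05
Month 3: $1,522.05 +$6.08 interest = $1,528.13; pay $1,528.13 → $0.00
Total paid: $5,798.73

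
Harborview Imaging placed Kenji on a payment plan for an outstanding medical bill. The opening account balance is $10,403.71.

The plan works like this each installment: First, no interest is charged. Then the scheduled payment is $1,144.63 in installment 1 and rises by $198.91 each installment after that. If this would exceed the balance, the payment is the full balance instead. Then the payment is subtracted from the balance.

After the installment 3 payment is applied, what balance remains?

$6,373.09

# | Opening | Payment | End bal
1 | $10,403.71 | $1,144.63 | $9,259.08
2 | $9,259.08 | $1,343.54 | $7,915.54
3 | $7,915.54 | $1,542.45 | $6,373.09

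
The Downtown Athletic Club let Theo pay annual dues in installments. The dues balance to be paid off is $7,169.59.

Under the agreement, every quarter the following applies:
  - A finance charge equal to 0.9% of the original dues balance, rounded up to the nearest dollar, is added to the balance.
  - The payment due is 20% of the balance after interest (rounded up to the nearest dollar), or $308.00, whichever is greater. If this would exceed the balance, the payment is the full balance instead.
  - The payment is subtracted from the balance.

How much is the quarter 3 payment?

$950.00

Quarter 1: $7,169.59 +$65.00 interest = $7,234.59; pay $1,447.00 → $5,787.59
Quarter 2: $5,787.59 +$65.00 interest = $5,852.59; pay $1,171.00 → $4,681.59
Quarter 3: $4,681.59 +$65.00 interest = $4,746.59; pay $950.00 → $3,796.59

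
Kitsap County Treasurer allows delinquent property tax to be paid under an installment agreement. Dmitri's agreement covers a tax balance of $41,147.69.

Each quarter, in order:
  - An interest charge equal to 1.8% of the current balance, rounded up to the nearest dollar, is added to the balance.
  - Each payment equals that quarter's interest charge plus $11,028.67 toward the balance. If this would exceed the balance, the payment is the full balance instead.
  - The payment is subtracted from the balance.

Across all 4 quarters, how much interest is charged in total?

Quarter 1: opening $41,147.69; interest $741.00 → $41,888.69; payment $11,769.67; balance $30,119.02
Quarter 2: opening $30,119.02; interest $543.00 → $30,662.02; payment $11,571.67; balance $19,090.35
Quarter 3: opening $19,090.35; interest $344.00 → $19,434.35; payment $11,372.67; balance $8,061.68
Quarter 4: opening $8,061.68; interest $146.00 → $8,207.68; payment $8,207.68; balance $0.00
Total interest: $741.00 + $543.00 + $344.00 + $146.00 = $1,774.00

$1,774.00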